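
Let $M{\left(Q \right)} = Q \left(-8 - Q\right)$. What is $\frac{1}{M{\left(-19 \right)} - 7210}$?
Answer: $- \frac{1}{7419} \approx -0.00013479$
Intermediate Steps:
$\frac{1}{M{\left(-19 \right)} - 7210} = \frac{1}{\left(-1\right) \left(-19\right) \left(8 - 19\right) - 7210} = \frac{1}{\left(-1\right) \left(-19\right) \left(-11\right) - 7210} = \frac{1}{-209 - 7210} = \frac{1}{-7419} = - \frac{1}{7419}$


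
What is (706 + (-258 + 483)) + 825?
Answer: 1756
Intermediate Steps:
(706 + (-258 + 483)) + 825 = (706 + 225) + 825 = 931 + 825 = 1756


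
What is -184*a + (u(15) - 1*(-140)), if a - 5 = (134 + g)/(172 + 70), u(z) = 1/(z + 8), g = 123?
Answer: -2714431/2783 ≈ -975.36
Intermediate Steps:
u(z) = 1/(8 + z)
a = 1467/242 (a = 5 + (134 + 123)/(172 + 70) = 5 + 257/242 = 1467/242 ≈ 6.0620)
-184*a + (u(15) - 1*(-140)) = -184*1467/242 + (1/(8 + 15) - 1*(-140)) = -134964/121 + (1/23 + 140) = -134964/121 + 3221/23 = -2714431/2783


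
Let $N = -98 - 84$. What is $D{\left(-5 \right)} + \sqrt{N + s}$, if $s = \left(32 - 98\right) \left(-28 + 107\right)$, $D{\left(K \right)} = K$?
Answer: $-5 + 2 i \sqrt{1349} \approx -5.0 + 73.458 i$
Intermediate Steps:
$N = -182$ ($N = -98 - 84 = -182$)
$s = -5214$ ($s = \left(-66\right) 79 = -5214$)
$D{\left(-5 \right)} + \sqrt{N + s} = -5 + \sqrt{-182 - 5214} = -5 + \sqrt{-5396} = -5 + 2 i \sqrt{1349}$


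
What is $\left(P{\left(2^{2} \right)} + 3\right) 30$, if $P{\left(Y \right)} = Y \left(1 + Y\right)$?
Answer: $690$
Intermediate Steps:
$\left(P{\left(2^{2} \right)} + 3\right) 30 = \left(2^{2} \left(1 + 2^{2}\right) + 3\right) 30 = \left(4 \left(1 + 4\right) + 3\right) 30 = \left(4 \cdot 5 + 3\right) 30 = \left(20 + 3\right) 30 = 23 \cdot 30 = 690$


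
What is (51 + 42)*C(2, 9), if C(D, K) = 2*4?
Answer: 744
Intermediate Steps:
C(D, K) = 8
(51 + 42)*C(2, 9) = (51 + 42)*8 = 93*8 = 744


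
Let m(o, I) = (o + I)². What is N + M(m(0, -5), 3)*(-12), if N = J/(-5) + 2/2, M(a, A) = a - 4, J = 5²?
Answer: -256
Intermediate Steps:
m(o, I) = (I + o)²
J = 25
M(a, A) = -4 + a
N = -4 (N = 25/(-5) + 2/2 = 25*(-⅕) + 2*(½) = -5 + 1 = -4)
N + M(m(0, -5), 3)*(-12) = -4 + (-4 + (-5 + 0)²)*(-12) = -4 + (-4 + (-5)²)*(-12) = -4 + (-4 + 25)*(-12) = -4 + 21*(-12) = -4 - 252 = -256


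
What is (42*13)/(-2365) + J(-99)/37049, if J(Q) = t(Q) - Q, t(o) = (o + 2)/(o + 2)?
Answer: -19992254/87620885 ≈ -0.22817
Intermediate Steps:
t(o) = 1 (t(o) = (2 + o)/(2 + o) = 1)
J(Q) = 1 - Q
(42*13)/(-2365) + J(-99)/37049 = (42*13)/(-2365) + (1 - 1*(-99))/37049 = 546*(-1/2365) + (1 + 99)*(1/37049) = -546/2365 + 100*(1/37049) = -546/2365 + 100/37049 = -19992254/87620885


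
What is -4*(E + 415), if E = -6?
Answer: -1636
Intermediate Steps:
-4*(E + 415) = -4*(-6 + 415) = -4*409 = -1636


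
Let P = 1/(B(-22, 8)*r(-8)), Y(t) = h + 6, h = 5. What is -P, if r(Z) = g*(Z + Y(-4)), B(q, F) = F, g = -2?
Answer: 1/48 ≈ 0.020833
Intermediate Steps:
Y(t) = 11 (Y(t) = 5 + 6 = 11)
r(Z) = -22 - 2*Z (r(Z) = -2*(Z + 11) = -2*(11 + Z) = -22 - 2*Z)
P = -1/48 (P = 1/(8*(-22 - 2*(-8))) = 1/(8*(-22 + 16)) = 1/(8*(-6)) = 1/(-48) = -1/48 ≈ -0.020833)
-P = -1*(-1/48) = 1/48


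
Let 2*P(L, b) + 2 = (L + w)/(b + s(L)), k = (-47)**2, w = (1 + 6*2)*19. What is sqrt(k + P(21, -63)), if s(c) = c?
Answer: sqrt(972321)/21 ≈ 46.955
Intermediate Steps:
w = 247 (w = (1 + 12)*19 = 13*19 = 247)
k = 2209
P(L, b) = -1 + (247 + L)/(2*(L + b)) (P(L, b) = -1 + ((L + 247)/(b + L))/2 = -1 + ((247 + L)/(L + b))/2 = -1 + (247 + L)/(2*(L + b)))
sqrt(k + P(21, -63)) = sqrt(2209 + (247/2 - 1*(-63) - 1/2*21)/(21 - 63)) = sqrt(2209 + (247/2 + 63 - 21/2)/(-42)) = sqrt(2209 - 1/42*176) = sqrt(2209 - 88/21) = sqrt(46301/21) = sqrt(972321)/21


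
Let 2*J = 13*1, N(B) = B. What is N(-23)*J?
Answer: -299/2 ≈ -149.50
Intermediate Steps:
J = 13/2 (J = (13*1)/2 = (½)*13 = 13/2 ≈ 6.5000)
N(-23)*J = -23*13/2 = -299/2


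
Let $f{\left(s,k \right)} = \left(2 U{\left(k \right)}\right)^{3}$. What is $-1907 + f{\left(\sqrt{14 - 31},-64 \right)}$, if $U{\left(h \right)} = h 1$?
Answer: $-2099059$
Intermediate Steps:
$U{\left(h \right)} = h$
$f{\left(s,k \right)} = 8 k^{3}$ ($f{\left(s,k \right)} = \left(2 k\right)^{3} = 8 k^{3}$)
$-1907 + f{\left(\sqrt{14 - 31},-64 \right)} = -1907 + 8 \left(-64\right)^{3} = -1907 + 8 \left(-262144\right) = -1907 - 2097152 = -2099059$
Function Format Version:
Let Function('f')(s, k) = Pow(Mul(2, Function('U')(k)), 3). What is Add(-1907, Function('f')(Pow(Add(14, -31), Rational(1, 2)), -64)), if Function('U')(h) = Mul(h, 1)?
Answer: -2099059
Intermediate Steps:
Function('U')(h) = h
Function('f')(s, k) = Mul(8, Pow(k, 3)) (Function('f')(s, k) = Pow(Mul(2, k), 3) = Mul(8, Pow(k, 3)))
Add(-1907, Function('f')(Pow(Add(14, -31), Rational(1, 2)), -64)) = Add(-1907, Mul(8, Pow(-64, 3))) = Add(-1907, Mul(8, -262144)) = Add(-1907, -2097152) = -2099059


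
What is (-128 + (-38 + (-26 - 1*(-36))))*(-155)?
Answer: 24180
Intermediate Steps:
(-128 + (-38 + (-26 - 1*(-36))))*(-155) = (-128 + (-38 + (-26 + 36)))*(-155) = (-128 + (-38 + 10))*(-155) = (-128 - 28)*(-155) = -156*(-155) = 24180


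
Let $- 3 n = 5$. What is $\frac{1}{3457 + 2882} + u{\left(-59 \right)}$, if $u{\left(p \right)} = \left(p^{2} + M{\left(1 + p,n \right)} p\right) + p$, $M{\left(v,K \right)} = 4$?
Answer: $\frac{20196055}{6339} \approx 3186.0$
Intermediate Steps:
$n = - \frac{5}{3}$ ($n = \left(- \frac{1}{3}\right) 5 = - \frac{5}{3} \approx -1.6667$)
$u{\left(p \right)} = p^{2} + 5 p$ ($u{\left(p \right)} = \left(p^{2} + 4 p\right) + p = p^{2} + 5 p$)
$\frac{1}{3457 + 2882} + u{\left(-59 \right)} = \frac{1}{3457 + 2882} - 59 \left(5 - 59\right) = \frac{1}{6339} - -3186 = \frac{1}{6339} + 3186 = \frac{20196055}{6339}$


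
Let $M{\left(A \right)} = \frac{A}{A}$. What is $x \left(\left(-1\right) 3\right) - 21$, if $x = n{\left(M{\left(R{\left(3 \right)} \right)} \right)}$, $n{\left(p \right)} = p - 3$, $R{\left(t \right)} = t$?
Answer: $-15$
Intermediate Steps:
$M{\left(A \right)} = 1$
$n{\left(p \right)} = -3 + p$ ($n{\left(p \right)} = p - 3 = -3 + p$)
$x = -2$ ($x = -3 + 1 = -2$)
$x \left(\left(-1\right) 3\right) - 21 = - 2 \left(\left(-1\right) 3\right) - 21 = \left(-2\right) \left(-3\right) - 21 = 6 - 21 = -15$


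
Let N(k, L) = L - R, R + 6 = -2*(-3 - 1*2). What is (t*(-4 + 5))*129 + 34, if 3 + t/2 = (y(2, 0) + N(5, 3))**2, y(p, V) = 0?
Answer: -482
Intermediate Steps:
R = 4 (R = -6 - 2*(-3 - 1*2) = -6 - 2*(-3 - 2) = -6 - 2*(-5) = -6 + 10 = 4)
N(k, L) = -4 + L (N(k, L) = L - 1*4 = L - 4 = -4 + L)
t = -4 (t = -6 + 2*(0 + (-4 + 3))**2 = -6 + 2*(0 - 1)**2 = -6 + 2*(-1)**2 = -6 + 2*1 = -6 + 2 = -4)
(t*(-4 + 5))*129 + 34 = -4*(-4 + 5)*129 + 34 = -4*1*129 + 34 = -4*129 + 34 = -516 + 34 = -482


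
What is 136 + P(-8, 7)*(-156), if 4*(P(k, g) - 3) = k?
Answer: -20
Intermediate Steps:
P(k, g) = 3 + k/4
136 + P(-8, 7)*(-156) = 136 + (3 + (1/4)*(-8))*(-156) = 136 + (3 - 2)*(-156) = 136 + 1*(-156) = 136 - 156 = -20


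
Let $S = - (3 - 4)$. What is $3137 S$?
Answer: $3137$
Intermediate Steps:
$S = 1$ ($S = \left(-1\right) \left(-1\right) = 1$)
$3137 S = 3137 \cdot 1 = 3137$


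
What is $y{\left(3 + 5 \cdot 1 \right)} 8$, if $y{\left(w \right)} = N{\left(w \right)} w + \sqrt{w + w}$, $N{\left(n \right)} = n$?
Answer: $544$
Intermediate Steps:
$y{\left(w \right)} = w^{2} + \sqrt{2} \sqrt{w}$ ($y{\left(w \right)} = w w + \sqrt{w + w} = w^{2} + \sqrt{2 w} = w^{2} + \sqrt{2} \sqrt{w}$)
$y{\left(3 + 5 \cdot 1 \right)} 8 = \left(\left(3 + 5 \cdot 1\right)^{2} + \sqrt{2} \sqrt{3 + 5 \cdot 1}\right) 8 = \left(\left(3 + 5\right)^{2} + \sqrt{2} \sqrt{3 + 5}\right) 8 = \left(8^{2} + \sqrt{2} \sqrt{8}\right) 8 = \left(64 + \sqrt{2} \cdot 2 \sqrt{2}\right) 8 = \left(64 + 4\right) 8 = 68 \cdot 8 = 544$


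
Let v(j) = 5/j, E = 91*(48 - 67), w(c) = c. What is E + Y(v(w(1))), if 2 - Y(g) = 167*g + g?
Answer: -2567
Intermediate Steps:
E = -1729 (E = 91*(-19) = -1729)
Y(g) = 2 - 168*g (Y(g) = 2 - (167*g + g) = 2 - 168*g)
E + Y(v(w(1))) = -1729 + (2 - 840/1) = -1729 + (2 - 840) = -1729 - 838 = -2567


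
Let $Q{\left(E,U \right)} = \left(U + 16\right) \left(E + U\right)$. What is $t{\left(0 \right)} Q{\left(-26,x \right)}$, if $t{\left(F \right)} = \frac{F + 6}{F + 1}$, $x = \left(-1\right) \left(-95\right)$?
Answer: $45954$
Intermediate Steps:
$x = 95$
$Q{\left(E,U \right)} = \left(16 + U\right) \left(E + U\right)$
$t{\left(F \right)} = \frac{6 + F}{1 + F}$
$t{\left(0 \right)} Q{\left(-26,x \right)} = \frac{6 + 0}{1 + 0} \left(95^{2} + 16 \left(-26\right) + 16 \cdot 95 - 2470\right) = 1^{-1} \cdot 6 \left(9025 - 416 + 1520 - 2470\right) = 1 \cdot 6 \cdot 7659 = 6 \cdot 7659 = 45954$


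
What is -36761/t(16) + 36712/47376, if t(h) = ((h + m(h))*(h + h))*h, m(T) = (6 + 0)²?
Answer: -47760553/78833664 ≈ -0.60584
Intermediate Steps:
m(T) = 36 (m(T) = 6² = 36)
t(h) = 2*h²*(36 + h) (t(h) = ((h + 36)*(h + h))*h = ((36 + h)*(2*h))*h = (2*h*(36 + h))*h = 2*h²*(36 + h))
-36761/t(16) + 36712/47376 = -36761*1/(512*(36 + 16)) + 36712/47376 = -36761/(2*256*52) + 36712*(1/47376) = -36761/26624 + 4589/5922 = -47760553/78833664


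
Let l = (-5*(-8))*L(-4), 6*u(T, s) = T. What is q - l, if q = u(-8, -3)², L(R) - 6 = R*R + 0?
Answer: -7904/9 ≈ -878.22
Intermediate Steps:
u(T, s) = T/6
L(R) = 6 + R² (L(R) = 6 + (R*R + 0) = 6 + (R² + 0) = 6 + R²)
l = 880 (l = (-5*(-8))*(6 + (-4)²) = 40*(6 + 16) = 40*22 = 880)
q = 16/9 (q = ((⅙)*(-8))² = (-4/3)² = 16/9 ≈ 1.7778)
q - l = 16/9 - 1*880 = 16/9 - 880 = -7904/9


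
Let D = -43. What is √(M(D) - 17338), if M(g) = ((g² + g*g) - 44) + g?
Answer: I*√13727 ≈ 117.16*I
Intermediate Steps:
M(g) = -44 + g + 2*g² (M(g) = ((g² + g²) - 44) + g = (2*g² - 44) + g = (-44 + 2*g²) + g = -44 + g + 2*g²)
√(M(D) - 17338) = √((-44 - 43 + 2*(-43)²) - 17338) = √((-44 - 43 + 2*1849) - 17338) = √((-44 - 43 + 3698) - 17338) = √(3611 - 17338) = √(-13727) = I*√13727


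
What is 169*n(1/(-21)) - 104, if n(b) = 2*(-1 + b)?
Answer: -9620/21 ≈ -458.10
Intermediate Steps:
n(b) = -2 + 2*b
169*n(1/(-21)) - 104 = 169*(-2 + 2/(-21)) - 104 = 169*(-2 + 2*(-1/21)) - 104 = 169*(-2 - 2/21) - 104 = 169*(-44/21) - 104 = -7436/21 - 104 = -9620/21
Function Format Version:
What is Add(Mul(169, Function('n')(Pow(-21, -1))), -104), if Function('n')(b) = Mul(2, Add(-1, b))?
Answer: Rational(-9620, 21) ≈ -458.10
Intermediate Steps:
Function('n')(b) = Add(-2, Mul(2, b))
Add(Mul(169, Function('n')(Pow(-21, -1))), -104) = Add(Mul(169, Add(-2, Mul(2, Pow(-21, -1)))), -104) = Add(Mul(169, Add(-2, Mul(2, Rational(-1, 21)))), -104) = Add(Mul(169, Add(-2, Rational(-2, 21))), -104) = Add(Mul(169, Rational(-44, 21)), -104) = Add(Rational(-7436, 21), -104) = Rational(-9620, 21)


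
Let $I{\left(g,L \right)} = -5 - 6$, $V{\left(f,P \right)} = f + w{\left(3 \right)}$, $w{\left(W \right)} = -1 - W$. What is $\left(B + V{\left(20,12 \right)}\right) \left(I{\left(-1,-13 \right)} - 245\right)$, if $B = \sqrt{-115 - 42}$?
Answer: $-4096 - 256 i \sqrt{157} \approx -4096.0 - 3207.7 i$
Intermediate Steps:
$V{\left(f,P \right)} = -4 + f$ ($V{\left(f,P \right)} = f - 4 = -4 + f$)
$I{\left(g,L \right)} = -11$
$B = i \sqrt{157}$ ($B = \sqrt{-157} = i \sqrt{157} \approx 12.53 i$)
$\left(B + V{\left(20,12 \right)}\right) \left(I{\left(-1,-13 \right)} - 245\right) = \left(i \sqrt{157} + \left(-4 + 20\right)\right) \left(-11 - 245\right) = \left(i \sqrt{157} + 16\right) \left(-256\right) = \left(16 + i \sqrt{157}\right) \left(-256\right) = -4096 - 256 i \sqrt{157}$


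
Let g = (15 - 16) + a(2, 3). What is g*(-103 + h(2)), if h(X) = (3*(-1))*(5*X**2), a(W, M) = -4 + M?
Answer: 326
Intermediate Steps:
h(X) = -15*X**2
g = -2 (g = (15 - 16) + (-4 + 3) = -1 - 1 = -2)
g*(-103 + h(2)) = -2*(-103 - 15*2**2) = -2*(-103 - 15*4) = -2*(-103 - 60) = -2*(-163) = 326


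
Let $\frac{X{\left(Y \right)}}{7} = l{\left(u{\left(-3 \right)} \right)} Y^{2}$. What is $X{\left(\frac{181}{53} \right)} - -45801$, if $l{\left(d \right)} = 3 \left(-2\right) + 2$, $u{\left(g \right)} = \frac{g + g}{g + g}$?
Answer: $\frac{127737701}{2809} \approx 45474.0$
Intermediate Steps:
$u{\left(g \right)} = 1$ ($u{\left(g \right)} = \frac{2 g}{2 g} = 2 g \frac{1}{2 g} = 1$)
$l{\left(d \right)} = -4$ ($l{\left(d \right)} = -6 + 2 = -4$)
$X{\left(Y \right)} = - 28 Y^{2}$ ($X{\left(Y \right)} = 7 \left(- 4 Y^{2}\right) = - 28 Y^{2}$)
$X{\left(\frac{181}{53} \right)} - -45801 = - 28 \left(\frac{181}{53}\right)^{2} - -45801 = - 28 \left(181 \cdot \frac{1}{53}\right)^{2} + 45801 = - 28 \left(\frac{181}{53}\right)^{2} + 45801 = \left(-28\right) \frac{32761}{2809} + 45801 = - \frac{917308}{2809} + 45801 = \frac{127737701}{2809}$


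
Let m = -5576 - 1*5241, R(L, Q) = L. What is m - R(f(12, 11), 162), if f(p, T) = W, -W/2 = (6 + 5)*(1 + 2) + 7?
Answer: -10737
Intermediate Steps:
W = -80 (W = -2*((6 + 5)*(1 + 2) + 7) = -2*(11*3 + 7) = -2*(33 + 7) = -2*40 = -80)
f(p, T) = -80
m = -10817 (m = -5576 - 5241 = -10817)
m - R(f(12, 11), 162) = -10817 - 1*(-80) = -10817 + 80 = -10737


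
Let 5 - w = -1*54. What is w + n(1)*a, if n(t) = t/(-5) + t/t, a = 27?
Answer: 403/5 ≈ 80.600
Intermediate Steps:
w = 59 (w = 5 - (-1)*54 = 5 - 1*(-54) = 5 + 54 = 59)
n(t) = 1 - t/5 (n(t) = t*(-⅕) + 1 = -t/5 + 1 = 1 - t/5)
w + n(1)*a = 59 + (1 - ⅕*1)*27 = 59 + (1 - ⅕)*27 = 59 + (⅘)*27 = 59 + 108/5 = 403/5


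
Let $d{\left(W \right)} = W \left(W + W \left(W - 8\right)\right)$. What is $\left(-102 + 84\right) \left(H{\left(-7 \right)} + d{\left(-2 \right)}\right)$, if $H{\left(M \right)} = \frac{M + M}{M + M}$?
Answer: $630$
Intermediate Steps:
$H{\left(M \right)} = 1$ ($H{\left(M \right)} = \frac{2 M}{2 M} = 2 M \frac{1}{2 M} = 1$)
$d{\left(W \right)} = W \left(W + W \left(-8 + W\right)\right)$
$\left(-102 + 84\right) \left(H{\left(-7 \right)} + d{\left(-2 \right)}\right) = \left(-102 + 84\right) \left(1 + \left(-2\right)^{2} \left(-7 - 2\right)\right) = - 18 \left(1 + 4 \left(-9\right)\right) = - 18 \left(1 - 36\right) = \left(-18\right) \left(-35\right) = 630$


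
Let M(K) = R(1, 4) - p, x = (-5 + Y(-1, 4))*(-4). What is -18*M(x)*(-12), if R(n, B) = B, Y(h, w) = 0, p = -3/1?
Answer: 1512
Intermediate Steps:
p = -3 (p = -3*1 = -3)
x = 20 (x = (-5 + 0)*(-4) = -5*(-4) = 20)
M(K) = 7 (M(K) = 4 - 1*(-3) = 4 + 3 = 7)
-18*M(x)*(-12) = -18*7*(-12) = -126*(-12) = 1512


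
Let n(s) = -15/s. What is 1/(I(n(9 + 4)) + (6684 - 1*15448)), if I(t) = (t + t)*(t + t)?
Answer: -169/1480216 ≈ -0.00011417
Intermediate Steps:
I(t) = 4*t**2 (I(t) = (2*t)*(2*t) = 4*t**2)
1/(I(n(9 + 4)) + (6684 - 1*15448)) = 1/(4*(-15/(9 + 4))**2 + (6684 - 1*15448)) = 1/(4*(-15/13)**2 + (6684 - 15448)) = 1/(4*(-15*1/13)**2 - 8764) = 1/(4*(-15/13)**2 - 8764) = 1/(4*(225/169) - 8764) = 1/(900/169 - 8764) = 1/(-1480216/169) = -169/1480216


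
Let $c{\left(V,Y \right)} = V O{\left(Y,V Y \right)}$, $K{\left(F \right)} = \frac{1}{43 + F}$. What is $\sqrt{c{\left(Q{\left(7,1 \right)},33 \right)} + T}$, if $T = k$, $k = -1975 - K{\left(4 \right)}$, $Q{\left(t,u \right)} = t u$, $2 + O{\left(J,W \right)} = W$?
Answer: $\frac{i \sqrt{821795}}{47} \approx 19.288 i$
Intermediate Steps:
$O{\left(J,W \right)} = -2 + W$
$c{\left(V,Y \right)} = V \left(-2 + V Y\right)$
$k = - \frac{92826}{47}$ ($k = -1975 - \frac{1}{43 + 4} = -1975 - \frac{1}{47} = - \frac{92826}{47} \approx -1975.0$)
$T = - \frac{92826}{47} \approx -1975.0$
$\sqrt{c{\left(Q{\left(7,1 \right)},33 \right)} + T} = \sqrt{7 \cdot 1 \left(-2 + 7 \cdot 1 \cdot 33\right) - \frac{92826}{47}} = \sqrt{7 \left(-2 + 7 \cdot 33\right) - \frac{92826}{47}} = \sqrt{7 \left(-2 + 231\right) - \frac{92826}{47}} = \sqrt{7 \cdot 229 - \frac{92826}{47}} = \sqrt{1603 - \frac{92826}{47}} = \sqrt{- \frac{17485}{47}} = \frac{i \sqrt{821795}}{47}$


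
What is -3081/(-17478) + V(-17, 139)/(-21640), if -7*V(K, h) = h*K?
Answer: 70901561/441261240 ≈ 0.16068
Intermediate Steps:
V(K, h) = -K*h/7 (V(K, h) = -h*K/7 = -K*h/7)
-3081/(-17478) + V(-17, 139)/(-21640) = -3081/(-17478) - ⅐*(-17)*139/(-21640) = -3081*(-1/17478) + (2363/7)*(-1/21640) = 1027/5826 - 2363/151480 = 70901561/441261240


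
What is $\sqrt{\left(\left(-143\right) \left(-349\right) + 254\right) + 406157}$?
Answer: $3 \sqrt{50702} \approx 675.51$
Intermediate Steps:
$\sqrt{\left(\left(-143\right) \left(-349\right) + 254\right) + 406157} = \sqrt{\left(49907 + 254\right) + 406157} = \sqrt{50161 + 406157} = \sqrt{456318} = 3 \sqrt{50702}$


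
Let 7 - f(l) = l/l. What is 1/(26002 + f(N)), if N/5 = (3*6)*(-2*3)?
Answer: 1/26008 ≈ 3.8450e-5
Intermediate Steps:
N = -540 (N = 5*((3*6)*(-2*3)) = 5*(18*(-6)) = 5*(-108) = -540)
f(l) = 6 (f(l) = 7 - l/l = 7 - 1*1 = 7 - 1 = 6)
1/(26002 + f(N)) = 1/(26002 + 6) = 1/26008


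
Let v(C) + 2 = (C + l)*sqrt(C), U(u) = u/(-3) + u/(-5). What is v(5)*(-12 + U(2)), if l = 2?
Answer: 392/15 - 1372*sqrt(5)/15 ≈ -178.39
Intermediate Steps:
U(u) = -8*u/15 (U(u) = u*(-1/3) + u*(-1/5) = -u/3 - u/5 = -8*u/15)
v(C) = -2 + sqrt(C)*(2 + C) (v(C) = -2 + (C + 2)*sqrt(C) = -2 + (2 + C)*sqrt(C) = -2 + sqrt(C)*(2 + C))
v(5)*(-12 + U(2)) = (-2 + 5**(3/2) + 2*sqrt(5))*(-12 - 8/15*2) = (-2 + 5*sqrt(5) + 2*sqrt(5))*(-12 - 16/15) = (-2 + 7*sqrt(5))*(-196/15) = 392/15 - 1372*sqrt(5)/15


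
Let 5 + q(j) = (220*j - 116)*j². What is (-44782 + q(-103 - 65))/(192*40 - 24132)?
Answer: 348825937/5484 ≈ 63608.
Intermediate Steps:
q(j) = -5 + j²*(-116 + 220*j) (q(j) = -5 + (220*j - 116)*j² = -5 + (-116 + 220*j)*j² = -5 + j²*(-116 + 220*j))
(-44782 + q(-103 - 65))/(192*40 - 24132) = (-44782 + (-5 - 116*(-103 - 65)² + 220*(-103 - 65)³))/(192*40 - 24132) = (-44782 + (-5 - 116*(-168)² + 220*(-168)³))/(7680 - 24132) = (-44782 + (-5 - 116*28224 + 220*(-4741632)))/(-16452) = (-44782 + (-5 - 3273984 - 1043159040))*(-1/16452) = (-44782 - 1046433029)*(-1/16452) = -1046477811*(-1/16452) = 348825937/5484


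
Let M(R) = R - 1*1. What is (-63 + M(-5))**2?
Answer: 4761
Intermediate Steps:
M(R) = -1 + R (M(R) = R - 1 = -1 + R)
(-63 + M(-5))**2 = (-63 + (-1 - 5))**2 = (-63 - 6)**2 = (-69)**2 = 4761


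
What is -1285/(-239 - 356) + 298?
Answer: 35719/119 ≈ 300.16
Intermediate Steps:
-1285/(-239 - 356) + 298 = -1285/(-595) + 298 = -1/595*(-1285) + 298 = 257/119 + 298 = 35719/119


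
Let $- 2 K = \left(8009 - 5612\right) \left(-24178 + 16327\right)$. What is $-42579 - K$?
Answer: $- \frac{18904005}{2} \approx -9.452 \cdot 10^{6}$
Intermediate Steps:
$K = \frac{18818847}{2}$ ($K = - \frac{\left(8009 - 5612\right) \left(-24178 + 16327\right)}{2} = - \frac{2397 \left(-7851\right)}{2} = \left(- \frac{1}{2}\right) \left(-18818847\right) = \frac{18818847}{2} \approx 9.4094 \cdot 10^{6}$)
$-42579 - K = -42579 - \frac{18818847}{2} = - \frac{18904005}{2}$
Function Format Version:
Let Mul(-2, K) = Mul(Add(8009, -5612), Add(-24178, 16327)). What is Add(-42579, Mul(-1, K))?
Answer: Rational(-18904005, 2) ≈ -9.4520e+6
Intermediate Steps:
K = Rational(18818847, 2) (K = Mul(Rational(-1, 2), Mul(Add(8009, -5612), Add(-24178, 16327))) = Mul(Rational(-1, 2), Mul(2397, -7851)) = Mul(Rational(-1, 2), -18818847) = Rational(18818847, 2) ≈ 9.4094e+6)
Add(-42579, Mul(-1, K)) = Add(-42579, Mul(-1, Rational(18818847, 2))) = Add(-42579, Rational(-18818847, 2)) = Rational(-18904005, 2)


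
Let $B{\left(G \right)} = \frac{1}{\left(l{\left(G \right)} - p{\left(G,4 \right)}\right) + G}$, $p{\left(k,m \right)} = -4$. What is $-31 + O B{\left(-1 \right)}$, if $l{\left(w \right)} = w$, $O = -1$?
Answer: $- \frac{63}{2} \approx -31.5$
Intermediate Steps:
$B{\left(G \right)} = \frac{1}{4 + 2 G}$ ($B{\left(G \right)} = \frac{1}{\left(G - -4\right) + G} = \frac{1}{\left(G + 4\right) + G} = \frac{1}{\left(4 + G\right) + G} = \frac{1}{4 + 2 G}$)
$-31 + O B{\left(-1 \right)} = -31 - \frac{1}{2 \left(2 - 1\right)} = -31 - \frac{1}{2 \cdot 1} = -31 - \frac{1}{2} \cdot 1 = -31 - \frac{1}{2} = - \frac{63}{2}$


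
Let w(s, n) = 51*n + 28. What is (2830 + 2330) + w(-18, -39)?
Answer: 3199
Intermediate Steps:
w(s, n) = 28 + 51*n
(2830 + 2330) + w(-18, -39) = (2830 + 2330) + (28 + 51*(-39)) = 5160 + (28 - 1989) = 5160 - 1961 = 3199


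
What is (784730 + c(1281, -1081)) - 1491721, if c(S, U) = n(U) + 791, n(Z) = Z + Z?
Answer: -708362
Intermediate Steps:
n(Z) = 2*Z
c(S, U) = 791 + 2*U (c(S, U) = 2*U + 791 = 791 + 2*U)
(784730 + c(1281, -1081)) - 1491721 = (784730 + (791 + 2*(-1081))) - 1491721 = (784730 + (791 - 2162)) - 1491721 = (784730 - 1371) - 1491721 = 783359 - 1491721 = -708362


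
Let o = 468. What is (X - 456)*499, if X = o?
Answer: 5988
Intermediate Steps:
X = 468
(X - 456)*499 = (468 - 456)*499 = 12*499 = 5988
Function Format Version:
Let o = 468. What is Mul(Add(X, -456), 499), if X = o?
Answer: 5988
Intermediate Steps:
X = 468
Mul(Add(X, -456), 499) = Mul(Add(468, -456), 499) = Mul(12, 499) = 5988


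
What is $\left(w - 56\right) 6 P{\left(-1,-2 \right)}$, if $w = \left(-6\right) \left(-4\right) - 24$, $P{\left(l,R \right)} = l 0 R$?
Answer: $0$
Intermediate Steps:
$P{\left(l,R \right)} = 0$ ($P{\left(l,R \right)} = 0 R = 0$)
$w = 0$ ($w = 24 - 24 = 0$)
$\left(w - 56\right) 6 P{\left(-1,-2 \right)} = \left(0 - 56\right) 6 \cdot 0 = \left(-56\right) 0 = 0$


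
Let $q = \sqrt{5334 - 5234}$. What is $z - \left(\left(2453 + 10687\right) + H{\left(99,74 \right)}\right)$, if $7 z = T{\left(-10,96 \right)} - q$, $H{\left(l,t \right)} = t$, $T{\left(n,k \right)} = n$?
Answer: $- \frac{92518}{7} \approx -13217.0$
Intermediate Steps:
$q = 10$ ($q = \sqrt{100} = 10$)
$z = - \frac{20}{7}$ ($z = \frac{-10 - 10}{7} = \frac{1}{7} \left(-20\right) = - \frac{20}{7} \approx -2.8571$)
$z - \left(\left(2453 + 10687\right) + H{\left(99,74 \right)}\right) = - \frac{20}{7} - \left(\left(2453 + 10687\right) + 74\right) = - \frac{20}{7} - \left(13140 + 74\right) = - \frac{20}{7} - 13214 = - \frac{92518}{7}$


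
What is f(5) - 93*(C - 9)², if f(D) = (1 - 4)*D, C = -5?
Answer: -18243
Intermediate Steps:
f(D) = -3*D
f(5) - 93*(C - 9)² = -3*5 - 93*(-5 - 9)² = -15 - 93*(-14)² = -15 - 93*196 = -15 - 18228 = -18243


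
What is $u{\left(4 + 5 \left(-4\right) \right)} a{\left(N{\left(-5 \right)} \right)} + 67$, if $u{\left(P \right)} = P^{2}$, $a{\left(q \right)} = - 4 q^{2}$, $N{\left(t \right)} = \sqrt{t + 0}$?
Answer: $5187$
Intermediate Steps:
$N{\left(t \right)} = \sqrt{t}$
$u{\left(4 + 5 \left(-4\right) \right)} a{\left(N{\left(-5 \right)} \right)} + 67 = \left(4 + 5 \left(-4\right)\right)^{2} \left(- 4 \left(\sqrt{-5}\right)^{2}\right) + 67 = \left(4 - 20\right)^{2} \left(- 4 \left(i \sqrt{5}\right)^{2}\right) + 67 = \left(-16\right)^{2} \left(\left(-4\right) \left(-5\right)\right) + 67 = 256 \cdot 20 + 67 = 5120 + 67 = 5187$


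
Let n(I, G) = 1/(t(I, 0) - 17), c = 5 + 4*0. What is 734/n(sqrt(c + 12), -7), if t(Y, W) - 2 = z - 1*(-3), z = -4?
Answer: -11744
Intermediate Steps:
c = 5 (c = 5 + 0 = 5)
t(Y, W) = 1 (t(Y, W) = 2 + (-4 - 1*(-3)) = 2 + (-4 + 3) = 2 - 1 = 1)
n(I, G) = -1/16 (n(I, G) = 1/(1 - 17) = 1/(-16) = -1/16)
734/n(sqrt(c + 12), -7) = 734/(-1/16) = 734*(-16) = -11744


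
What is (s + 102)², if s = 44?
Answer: 21316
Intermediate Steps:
(s + 102)² = (44 + 102)² = 146² = 21316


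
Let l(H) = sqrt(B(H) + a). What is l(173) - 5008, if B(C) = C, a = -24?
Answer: -5008 + sqrt(149) ≈ -4995.8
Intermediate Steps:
l(H) = sqrt(-24 + H) (l(H) = sqrt(H - 24) = sqrt(-24 + H))
l(173) - 5008 = sqrt(-24 + 173) - 5008 = sqrt(149) - 5008 = -5008 + sqrt(149)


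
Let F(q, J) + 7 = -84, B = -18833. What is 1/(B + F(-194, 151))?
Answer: -1/18924 ≈ -5.2843e-5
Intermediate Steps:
F(q, J) = -91 (F(q, J) = -7 - 84 = -91)
1/(B + F(-194, 151)) = 1/(-18833 - 91) = 1/(-18924) = -1/18924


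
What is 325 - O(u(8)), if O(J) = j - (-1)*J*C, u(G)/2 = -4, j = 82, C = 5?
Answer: 283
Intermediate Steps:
u(G) = -8 (u(G) = 2*(-4) = -8)
O(J) = 82 + 5*J (O(J) = 82 - (-1)*J*5 = 82 - (-1)*5*J = 82 - (-5)*J = 82 + 5*J)
325 - O(u(8)) = 325 - (82 + 5*(-8)) = 325 - (82 - 40) = 325 - 1*42 = 325 - 42 = 283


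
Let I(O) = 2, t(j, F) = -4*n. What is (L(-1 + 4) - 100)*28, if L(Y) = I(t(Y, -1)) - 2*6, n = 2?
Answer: -3080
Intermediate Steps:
t(j, F) = -8 (t(j, F) = -4*2 = -8)
L(Y) = -10 (L(Y) = 2 - 2*6 = 2 - 12 = -10)
(L(-1 + 4) - 100)*28 = (-10 - 100)*28 = -110*28 = -3080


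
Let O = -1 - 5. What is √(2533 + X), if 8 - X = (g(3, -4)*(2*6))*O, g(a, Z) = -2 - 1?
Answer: 5*√93 ≈ 48.218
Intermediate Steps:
g(a, Z) = -3
O = -6
X = -208 (X = 8 - (-6*6)*(-6) = 8 - (-3*12)*(-6) = 8 - (-36)*(-6) = 8 - 1*216 = 8 - 216 = -208)
√(2533 + X) = √(2533 - 208) = √2325 = 5*√93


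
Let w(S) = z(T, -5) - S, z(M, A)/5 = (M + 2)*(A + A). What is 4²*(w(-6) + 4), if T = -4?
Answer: 1760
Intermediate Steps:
z(M, A) = 10*A*(2 + M) (z(M, A) = 5*((M + 2)*(A + A)) = 5*((2 + M)*(2*A)) = 5*(2*A*(2 + M)) = 10*A*(2 + M))
w(S) = 100 - S (w(S) = 10*(-5)*(2 - 4) - S = 10*(-5)*(-2) - S = 100 - S)
4²*(w(-6) + 4) = 4²*((100 - 1*(-6)) + 4) = 16*((100 + 6) + 4) = 16*(106 + 4) = 16*110 = 1760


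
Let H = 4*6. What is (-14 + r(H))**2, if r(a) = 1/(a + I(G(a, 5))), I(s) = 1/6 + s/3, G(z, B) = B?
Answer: 4682896/24025 ≈ 194.92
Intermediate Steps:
H = 24
I(s) = 1/6 + s/3 (I(s) = 1*(1/6) + s*(1/3) = 1/6 + s/3)
r(a) = 1/(11/6 + a) (r(a) = 1/(a + (1/6 + (1/3)*5)) = 1/(a + (1/6 + 5/3)) = 1/(a + 11/6) = 1/(11/6 + a))
(-14 + r(H))**2 = (-14 + 6/(11 + 6*24))**2 = (-14 + 6/(11 + 144))**2 = (-14 + 6/155)**2 = (-2164/155)**2 = 4682896/24025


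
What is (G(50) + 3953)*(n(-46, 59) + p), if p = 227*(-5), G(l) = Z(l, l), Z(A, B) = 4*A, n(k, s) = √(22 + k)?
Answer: -4713655 + 8306*I*√6 ≈ -4.7137e+6 + 20345.0*I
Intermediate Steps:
G(l) = 4*l
p = -1135
(G(50) + 3953)*(n(-46, 59) + p) = (4*50 + 3953)*(√(22 - 46) - 1135) = (200 + 3953)*(√(-24) - 1135) = 4153*(2*I*√6 - 1135) = 4153*(-1135 + 2*I*√6) = -4713655 + 8306*I*√6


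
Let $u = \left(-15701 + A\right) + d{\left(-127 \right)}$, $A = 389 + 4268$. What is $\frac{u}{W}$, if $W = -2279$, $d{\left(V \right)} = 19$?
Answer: $\frac{11025}{2279} \approx 4.8376$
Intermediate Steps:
$A = 4657$
$u = -11025$ ($u = \left(-15701 + 4657\right) + 19 = -11044 + 19 = -11025$)
$\frac{u}{W} = - \frac{11025}{-2279} = \left(-11025\right) \left(- \frac{1}{2279}\right) = \frac{11025}{2279}$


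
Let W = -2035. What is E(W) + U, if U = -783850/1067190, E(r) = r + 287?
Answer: -186623197/106719 ≈ -1748.7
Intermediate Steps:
E(r) = 287 + r
U = -78385/106719 (U = -783850*1/1067190 = -78385/106719 ≈ -0.73450)
E(W) + U = (287 - 2035) - 78385/106719 = -1748 - 78385/106719 = -186623197/106719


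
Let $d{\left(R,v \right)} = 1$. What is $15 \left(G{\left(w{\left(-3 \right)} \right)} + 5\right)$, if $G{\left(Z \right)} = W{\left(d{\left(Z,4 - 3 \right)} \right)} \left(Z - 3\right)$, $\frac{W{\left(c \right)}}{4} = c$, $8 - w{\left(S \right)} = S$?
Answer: $555$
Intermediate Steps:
$w{\left(S \right)} = 8 - S$
$W{\left(c \right)} = 4 c$
$G{\left(Z \right)} = -12 + 4 Z$ ($G{\left(Z \right)} = 4 \cdot 1 \left(Z - 3\right) = 4 \left(-3 + Z\right) = -12 + 4 Z$)
$15 \left(G{\left(w{\left(-3 \right)} \right)} + 5\right) = 15 \left(\left(-12 + 4 \left(8 - -3\right)\right) + 5\right) = 15 \left(\left(-12 + 4 \left(8 + 3\right)\right) + 5\right) = 15 \left(\left(-12 + 4 \cdot 11\right) + 5\right) = 15 \left(\left(-12 + 44\right) + 5\right) = 15 \left(32 + 5\right) = 15 \cdot 37 = 555$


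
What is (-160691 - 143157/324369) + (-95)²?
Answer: -16398630637/108123 ≈ -1.5167e+5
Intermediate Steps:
(-160691 - 143157/324369) + (-95)² = (-160691 - 143157*1/324369) + 9025 = (-160691 - 47719/108123) + 9025 = -17374440712/108123 + 9025 = -16398630637/108123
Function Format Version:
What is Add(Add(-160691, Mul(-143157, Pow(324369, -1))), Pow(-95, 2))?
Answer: Rational(-16398630637, 108123) ≈ -1.5167e+5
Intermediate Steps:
Add(Add(-160691, Mul(-143157, Pow(324369, -1))), Pow(-95, 2)) = Add(Add(-160691, Mul(-143157, Rational(1, 324369))), 9025) = Add(Add(-160691, Rational(-47719, 108123)), 9025) = Add(Rational(-17374440712, 108123), 9025) = Rational(-16398630637, 108123)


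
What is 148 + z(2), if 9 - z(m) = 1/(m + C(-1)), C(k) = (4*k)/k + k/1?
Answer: 784/5 ≈ 156.80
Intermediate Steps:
C(k) = 4 + k (C(k) = 4 + k*1 = 4 + k)
z(m) = 9 - 1/(3 + m) (z(m) = 9 - 1/(m + (4 - 1)) = 9 - 1/(m + 3) = 9 - 1/(3 + m))
148 + z(2) = 148 + (26 + 9*2)/(3 + 2) = 148 + (26 + 18)/5 = 148 + (⅕)*44 = 148 + 44/5 = 784/5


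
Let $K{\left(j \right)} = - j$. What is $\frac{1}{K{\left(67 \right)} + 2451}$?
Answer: $\frac{1}{2384} \approx 0.00041946$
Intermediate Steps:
$\frac{1}{K{\left(67 \right)} + 2451} = \frac{1}{\left(-1\right) 67 + 2451} = \frac{1}{-67 + 2451} = \frac{1}{2384}$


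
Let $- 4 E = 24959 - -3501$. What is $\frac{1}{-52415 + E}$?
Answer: $- \frac{1}{59530} \approx -1.6798 \cdot 10^{-5}$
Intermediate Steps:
$E = -7115$ ($E = - \frac{24959 - -3501}{4} = - \frac{24959 + 3501}{4} = \left(- \frac{1}{4}\right) 28460 = -7115$)
$\frac{1}{-52415 + E} = \frac{1}{-52415 - 7115} = \frac{1}{-59530} = - \frac{1}{59530}$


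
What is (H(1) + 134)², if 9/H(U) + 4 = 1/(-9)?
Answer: 23785129/1369 ≈ 17374.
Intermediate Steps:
H(U) = -81/37 (H(U) = 9/(-4 + 1/(-9)) = 9/(-4 - ⅑) = 9/(-37/9) = 9*(-9/37) = -81/37)
(H(1) + 134)² = (-81/37 + 134)² = (4877/37)² = 23785129/1369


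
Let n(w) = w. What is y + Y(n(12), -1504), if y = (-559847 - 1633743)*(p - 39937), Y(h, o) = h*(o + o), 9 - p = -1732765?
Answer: -3713390350926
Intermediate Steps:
p = 1732774 (p = 9 - 1*(-1732765) = 9 + 1732765 = 1732774)
Y(h, o) = 2*h*o (Y(h, o) = h*(2*o) = 2*h*o)
y = -3713390314830 (y = (-559847 - 1633743)*(1732774 - 39937) = -2193590*1692837 = -3713390314830)
y + Y(n(12), -1504) = -3713390314830 + 2*12*(-1504) = -3713390314830 - 36096 = -3713390350926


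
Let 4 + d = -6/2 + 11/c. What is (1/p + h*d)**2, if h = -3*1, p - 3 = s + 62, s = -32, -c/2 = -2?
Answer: 2845969/17424 ≈ 163.34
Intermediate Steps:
c = 4 (c = -2*(-2) = 4)
p = 33 (p = 3 + (-32 + 62) = 3 + 30 = 33)
d = -17/4 (d = -4 + (-6/2 + 11/4) = -4 + (-6*1/2 + 11*(1/4)) = -4 + (-3 + 11/4) = -4 - 1/4 = -17/4 ≈ -4.2500)
h = -3
(1/p + h*d)**2 = (1/33 - 3*(-17/4))**2 = (1/33 + 51/4)**2 = (1687/132)**2 = 2845969/17424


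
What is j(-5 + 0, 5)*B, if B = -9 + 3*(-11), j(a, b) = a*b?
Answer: 1050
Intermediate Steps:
B = -42 (B = -9 - 33 = -42)
j(-5 + 0, 5)*B = ((-5 + 0)*5)*(-42) = -5*5*(-42) = -25*(-42) = 1050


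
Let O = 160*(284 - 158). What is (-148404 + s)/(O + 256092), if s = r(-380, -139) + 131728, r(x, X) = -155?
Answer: -16831/276252 ≈ -0.060926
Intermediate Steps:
O = 20160 (O = 160*126 = 20160)
s = 131573 (s = -155 + 131728 = 131573)
(-148404 + s)/(O + 256092) = (-148404 + 131573)/(20160 + 256092) = -16831/276252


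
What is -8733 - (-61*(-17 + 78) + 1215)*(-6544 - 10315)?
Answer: -42257387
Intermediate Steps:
-8733 - (-61*(-17 + 78) + 1215)*(-6544 - 10315) = -8733 - (-61*61 + 1215)*(-16859) = -8733 - (-3721 + 1215)*(-16859) = -8733 - (-2506)*(-16859) = -8733 - 1*42248654 = -8733 - 42248654 = -42257387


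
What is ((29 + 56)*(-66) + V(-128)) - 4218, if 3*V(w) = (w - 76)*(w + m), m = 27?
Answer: -2960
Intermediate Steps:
V(w) = (-76 + w)*(27 + w)/3 (V(w) = ((w - 76)*(w + 27))/3 = ((-76 + w)*(27 + w))/3 = (-76 + w)*(27 + w)/3)
((29 + 56)*(-66) + V(-128)) - 4218 = ((29 + 56)*(-66) + (-684 - 49/3*(-128) + (⅓)*(-128)²)) - 4218 = (85*(-66) + (-684 + 6272/3 + (⅓)*16384)) - 4218 = (-5610 + (-684 + 6272/3 + 16384/3)) - 4218 = (-5610 + 6868) - 4218 = 1258 - 4218 = -2960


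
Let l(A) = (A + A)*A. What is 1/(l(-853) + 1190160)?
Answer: 1/2645378 ≈ 3.7802e-7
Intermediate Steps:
l(A) = 2*A**2 (l(A) = (2*A)*A = 2*A**2)
1/(l(-853) + 1190160) = 1/(2*(-853)**2 + 1190160) = 1/(2*727609 + 1190160) = 1/(1455218 + 1190160) = 1/2645378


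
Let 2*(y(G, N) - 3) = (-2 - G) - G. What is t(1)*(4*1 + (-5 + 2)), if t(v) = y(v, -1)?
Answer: 1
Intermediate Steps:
y(G, N) = 2 - G (y(G, N) = 3 + ((-2 - G) - G)/2 = 3 + (-2 - 2*G)/2 = 3 + (-1 - G) = 2 - G)
t(v) = 2 - v
t(1)*(4*1 + (-5 + 2)) = (2 - 1*1)*(4*1 + (-5 + 2)) = (2 - 1)*(4 - 3) = 1*1 = 1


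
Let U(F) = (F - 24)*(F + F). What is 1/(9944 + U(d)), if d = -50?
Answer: 1/17344 ≈ 5.7657e-5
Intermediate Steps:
U(F) = 2*F*(-24 + F) (U(F) = (-24 + F)*(2*F) = 2*F*(-24 + F))
1/(9944 + U(d)) = 1/(9944 + 2*(-50)*(-24 - 50)) = 1/(9944 + 2*(-50)*(-74)) = 1/(9944 + 7400) = 1/17344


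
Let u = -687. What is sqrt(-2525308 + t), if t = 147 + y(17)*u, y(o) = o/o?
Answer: 2*I*sqrt(631462) ≈ 1589.3*I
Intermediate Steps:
y(o) = 1
t = -540 (t = 147 + 1*(-687) = 147 - 687 = -540)
sqrt(-2525308 + t) = sqrt(-2525308 - 540) = sqrt(-2525848) = 2*I*sqrt(631462)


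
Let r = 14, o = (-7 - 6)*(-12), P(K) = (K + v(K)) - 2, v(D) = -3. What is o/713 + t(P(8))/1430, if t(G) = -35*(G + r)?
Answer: -40231/203918 ≈ -0.19729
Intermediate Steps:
P(K) = -5 + K (P(K) = (K - 3) - 2 = (-3 + K) - 2 = -5 + K)
o = 156 (o = -13*(-12) = 156)
t(G) = -490 - 35*G (t(G) = -35*(G + 14) = -35*(14 + G) = -490 - 35*G)
o/713 + t(P(8))/1430 = 156/713 + (-490 - 35*(-5 + 8))/1430 = 156*(1/713) + (-490 - 35*3)*(1/1430) = 156/713 + (-490 - 105)*(1/1430) = 156/713 - 595*1/1430 = 156/713 - 119/286 = -40231/203918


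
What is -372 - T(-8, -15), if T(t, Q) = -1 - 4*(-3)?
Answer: -383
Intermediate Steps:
T(t, Q) = 11 (T(t, Q) = -1 + 12 = 11)
-372 - T(-8, -15) = -372 - 1*11 = -372 - 11 = -383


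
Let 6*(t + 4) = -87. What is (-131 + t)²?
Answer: 89401/4 ≈ 22350.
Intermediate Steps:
t = -37/2 (t = -4 + (⅙)*(-87) = -4 - 29/2 = -37/2 ≈ -18.500)
(-131 + t)² = (-131 - 37/2)² = (-299/2)² = 89401/4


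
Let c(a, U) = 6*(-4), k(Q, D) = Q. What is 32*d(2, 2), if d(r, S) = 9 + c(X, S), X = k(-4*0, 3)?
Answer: -480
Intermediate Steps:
X = 0 (X = -4*0 = 0)
c(a, U) = -24
d(r, S) = -15 (d(r, S) = 9 - 24 = -15)
32*d(2, 2) = 32*(-15) = -480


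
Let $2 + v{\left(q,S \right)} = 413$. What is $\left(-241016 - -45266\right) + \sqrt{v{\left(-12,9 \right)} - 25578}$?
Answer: $-195750 + i \sqrt{25167} \approx -1.9575 \cdot 10^{5} + 158.64 i$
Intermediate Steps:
$v{\left(q,S \right)} = 411$ ($v{\left(q,S \right)} = -2 + 413 = 411$)
$\left(-241016 - -45266\right) + \sqrt{v{\left(-12,9 \right)} - 25578} = \left(-241016 - -45266\right) + \sqrt{411 - 25578} = \left(-241016 + 45266\right) + \sqrt{-25167} = -195750 + i \sqrt{25167}$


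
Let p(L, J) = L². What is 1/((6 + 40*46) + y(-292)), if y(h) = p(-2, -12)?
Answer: 1/1850 ≈ 0.00054054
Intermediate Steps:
y(h) = 4 (y(h) = (-2)² = 4)
1/((6 + 40*46) + y(-292)) = 1/((6 + 40*46) + 4) = 1/((6 + 1840) + 4) = 1/(1846 + 4) = 1/1850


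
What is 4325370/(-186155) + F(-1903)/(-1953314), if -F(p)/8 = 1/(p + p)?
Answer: -1607807739281516/69196727607601 ≈ -23.235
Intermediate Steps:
F(p) = -4/p (F(p) = -8/(p + p) = -8*1/(2*p) = -4/p)
4325370/(-186155) + F(-1903)/(-1953314) = 4325370/(-186155) - 4/(-1903)/(-1953314) = 4325370*(-1/186155) - 4*(-1/1903)*(-1/1953314) = -865074/37231 + (4/1903)*(-1/1953314) = -865074/37231 - 2/1858578271 = -1607807739281516/69196727607601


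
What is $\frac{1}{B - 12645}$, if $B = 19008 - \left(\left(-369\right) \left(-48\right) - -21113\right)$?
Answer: $- \frac{1}{32462} \approx -3.0805 \cdot 10^{-5}$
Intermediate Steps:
$B = -19817$ ($B = 19008 - \left(17712 + 21113\right) = 19008 - 38825 = -19817$)
$\frac{1}{B - 12645} = \frac{1}{-19817 - 12645} = \frac{1}{-32462} = - \frac{1}{32462}$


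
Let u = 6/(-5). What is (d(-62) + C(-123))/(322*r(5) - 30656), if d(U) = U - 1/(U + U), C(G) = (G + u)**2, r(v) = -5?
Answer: -47627309/100024600 ≈ -0.47616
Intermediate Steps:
u = -6/5 (u = 6*(-1/5) = -6/5 ≈ -1.2000)
C(G) = (-6/5 + G)**2 (C(G) = (G - 6/5)**2 = (-6/5 + G)**2)
d(U) = U - 1/(2*U)
(d(-62) + C(-123))/(322*r(5) - 30656) = ((-62 - 1/2/(-62)) + (-6 + 5*(-123))**2/25)/(322*(-5) - 30656) = ((-62 - 1/2*(-1/62)) + (-6 - 615)**2/25)/(-1610 - 30656) = ((-62 + 1/124) + (1/25)*(-621)**2)/(-32266) = (-7687/124 + (1/25)*385641)*(-1/32266) = (-7687/124 + 385641/25)*(-1/32266) = (47627309/3100)*(-1/32266) = -47627309/100024600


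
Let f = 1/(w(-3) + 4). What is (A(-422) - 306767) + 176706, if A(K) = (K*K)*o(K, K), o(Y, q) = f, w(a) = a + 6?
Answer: -732343/7 ≈ -1.0462e+5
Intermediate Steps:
w(a) = 6 + a
f = 1/7 (f = 1/((6 - 3) + 4) = 1/(3 + 4) = 1/7 ≈ 0.14286)
o(Y, q) = 1/7
A(K) = K**2/7 (A(K) = (K*K)*(1/7) = K**2*(1/7) = K**2/7)
(A(-422) - 306767) + 176706 = ((1/7)*(-422)**2 - 306767) + 176706 = ((1/7)*178084 - 306767) + 176706 = (178084/7 - 306767) + 176706 = -1969285/7 + 176706 = -732343/7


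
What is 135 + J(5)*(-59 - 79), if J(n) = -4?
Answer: 687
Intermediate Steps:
135 + J(5)*(-59 - 79) = 135 - 4*(-59 - 79) = 135 - 4*(-138) = 135 + 552 = 687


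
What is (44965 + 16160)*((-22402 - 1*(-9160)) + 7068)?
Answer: -377385750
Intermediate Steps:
(44965 + 16160)*((-22402 - 1*(-9160)) + 7068) = 61125*((-22402 + 9160) + 7068) = 61125*(-13242 + 7068) = 61125*(-6174) = -377385750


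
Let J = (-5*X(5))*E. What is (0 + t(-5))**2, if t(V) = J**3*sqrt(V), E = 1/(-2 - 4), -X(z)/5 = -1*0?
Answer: 0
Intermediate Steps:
X(z) = 0 (X(z) = -(-5)*0 = -5*0 = 0)
E = -1/6 (E = 1/(-6) = -1/6 ≈ -0.16667)
J = 0 (J = -5*0*(-1/6) = 0*(-1/6) = 0)
t(V) = 0 (t(V) = 0**3*sqrt(V) = 0*sqrt(V) = 0)
(0 + t(-5))**2 = (0 + 0)**2 = 0**2 = 0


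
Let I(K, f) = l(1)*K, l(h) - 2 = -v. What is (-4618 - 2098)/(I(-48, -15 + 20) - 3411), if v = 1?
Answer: 6716/3459 ≈ 1.9416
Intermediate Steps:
l(h) = 1 (l(h) = 2 - 1*1 = 2 - 1 = 1)
I(K, f) = K (I(K, f) = 1*K = K)
(-4618 - 2098)/(I(-48, -15 + 20) - 3411) = (-4618 - 2098)/(-48 - 3411) = -6716/(-3459) = -6716*(-1/3459) = 6716/3459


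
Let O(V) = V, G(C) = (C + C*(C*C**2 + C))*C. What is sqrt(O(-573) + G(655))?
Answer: 41*sqrt(71719920642) ≈ 1.0980e+7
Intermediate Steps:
G(C) = C*(C + C*(C + C**3)) (G(C) = (C + C*(C**3 + C))*C = (C + C*(C + C**3))*C = C*(C + C*(C + C**3)))
sqrt(O(-573) + G(655)) = sqrt(-573 + 655**2*(1 + 655 + 655**3)) = sqrt(-573 + 429025*(1 + 655 + 281011375)) = sqrt(-573 + 429025*281012031) = sqrt(-573 + 120561186599775) = sqrt(120561186599202) = 41*sqrt(71719920642)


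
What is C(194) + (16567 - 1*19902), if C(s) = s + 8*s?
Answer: -1589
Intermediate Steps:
C(s) = 9*s
C(194) + (16567 - 1*19902) = 9*194 + (16567 - 1*19902) = 1746 + (16567 - 19902) = 1746 - 3335 = -1589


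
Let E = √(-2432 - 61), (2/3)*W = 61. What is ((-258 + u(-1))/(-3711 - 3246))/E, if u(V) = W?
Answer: -37*I*√277/1284726 ≈ -0.00047933*I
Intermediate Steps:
W = 183/2 (W = (3/2)*61 = 183/2 ≈ 91.500)
u(V) = 183/2
E = 3*I*√277 (E = √(-2493) = 3*I*√277 ≈ 49.93*I)
((-258 + u(-1))/(-3711 - 3246))/E = ((-258 + 183/2)/(-3711 - 3246))/((3*I*√277)) = (-333/2/(-6957))*(-I*√277/831) = (-333/2*(-1/6957))*(-I*√277/831) = 37*(-I*√277/831)/1546 = -37*I*√277/1284726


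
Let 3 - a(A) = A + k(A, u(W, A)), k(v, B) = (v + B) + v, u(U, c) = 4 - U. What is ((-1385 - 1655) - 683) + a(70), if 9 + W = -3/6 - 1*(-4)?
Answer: -7879/2 ≈ -3939.5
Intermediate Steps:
W = -11/2 (W = -9 + (-3/6 - 1*(-4)) = -9 + (-3*1/6 + 4) = -9 + (-1/2 + 4) = -9 + 7/2 = -11/2 ≈ -5.5000)
k(v, B) = B + 2*v (k(v, B) = (B + v) + v = B + 2*v)
a(A) = -13/2 - 3*A (a(A) = 3 - (A + ((4 - 1*(-11/2)) + 2*A)) = 3 - (A + ((4 + 11/2) + 2*A)) = 3 - (A + (19/2 + 2*A)) = 3 - (19/2 + 3*A) = 3 + (-19/2 - 3*A) = -13/2 - 3*A)
((-1385 - 1655) - 683) + a(70) = ((-1385 - 1655) - 683) + (-13/2 - 3*70) = (-3040 - 683) + (-13/2 - 210) = -3723 - 433/2 = -7879/2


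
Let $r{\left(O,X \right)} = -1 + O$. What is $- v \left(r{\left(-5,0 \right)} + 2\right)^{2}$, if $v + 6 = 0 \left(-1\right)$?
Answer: $96$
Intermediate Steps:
$v = -6$ ($v = -6 + 0 \left(-1\right) = -6 + 0 = -6$)
$- v \left(r{\left(-5,0 \right)} + 2\right)^{2} = - \left(-6\right) \left(\left(-1 - 5\right) + 2\right)^{2} = - \left(-6\right) \left(-6 + 2\right)^{2} = - \left(-6\right) \left(-4\right)^{2} = - \left(-6\right) 16 = \left(-1\right) \left(-96\right) = 96$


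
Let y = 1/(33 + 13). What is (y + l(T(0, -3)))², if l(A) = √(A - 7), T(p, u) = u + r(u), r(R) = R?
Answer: -27507/2116 + I*√13/23 ≈ -13.0 + 0.15676*I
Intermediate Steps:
T(p, u) = 2*u (T(p, u) = u + u = 2*u)
y = 1/46 ≈ 0.021739
l(A) = √(-7 + A)
(y + l(T(0, -3)))² = (1/46 + √(-7 + 2*(-3)))² = (1/46 + √(-7 - 6))² = (1/46 + √(-13))² = (1/46 + I*√13)²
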